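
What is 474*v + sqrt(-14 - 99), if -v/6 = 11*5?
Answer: -156420 + I*sqrt(113) ≈ -1.5642e+5 + 10.63*I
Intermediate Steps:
v = -330 (v = -66*5 = -6*55 = -330)
474*v + sqrt(-14 - 99) = 474*(-330) + sqrt(-14 - 99) = -156420 + sqrt(-113) = -156420 + I*sqrt(113)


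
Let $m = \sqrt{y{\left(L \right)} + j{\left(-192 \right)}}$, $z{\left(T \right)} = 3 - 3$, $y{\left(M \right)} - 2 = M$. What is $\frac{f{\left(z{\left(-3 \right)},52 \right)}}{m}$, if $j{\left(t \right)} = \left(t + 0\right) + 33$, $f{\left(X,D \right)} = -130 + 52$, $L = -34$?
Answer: $\frac{78 i \sqrt{191}}{191} \approx 5.6439 i$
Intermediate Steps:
$y{\left(M \right)} = 2 + M$
$z{\left(T \right)} = 0$
$f{\left(X,D \right)} = -78$
$j{\left(t \right)} = 33 + t$ ($j{\left(t \right)} = t + 33 = 33 + t$)
$m = i \sqrt{191}$ ($m = \sqrt{\left(2 - 34\right) + \left(33 - 192\right)} = \sqrt{-32 - 159} = \sqrt{-191} = i \sqrt{191} \approx 13.82 i$)
$\frac{f{\left(z{\left(-3 \right)},52 \right)}}{m} = - \frac{78}{i \sqrt{191}} = - 78 \left(- \frac{i \sqrt{191}}{191}\right) = \frac{78 i \sqrt{191}}{191}$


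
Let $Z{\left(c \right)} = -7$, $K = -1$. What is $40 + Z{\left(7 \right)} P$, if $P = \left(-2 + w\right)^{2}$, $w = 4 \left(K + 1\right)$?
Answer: $12$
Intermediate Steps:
$w = 0$ ($w = 4 \left(-1 + 1\right) = 4 \cdot 0 = 0$)
$P = 4$ ($P = \left(-2 + 0\right)^{2} = \left(-2\right)^{2} = 4$)
$40 + Z{\left(7 \right)} P = 40 - 28 = 12$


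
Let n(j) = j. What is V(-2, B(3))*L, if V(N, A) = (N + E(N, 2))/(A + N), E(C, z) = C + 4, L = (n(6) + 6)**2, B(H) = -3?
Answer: 0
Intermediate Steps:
L = 144 (L = (6 + 6)**2 = 12**2 = 144)
E(C, z) = 4 + C
V(N, A) = (4 + 2*N)/(A + N) (V(N, A) = (N + (4 + N))/(A + N) = (4 + 2*N)/(A + N))
V(-2, B(3))*L = (2*(2 - 2)/(-3 - 2))*144 = (2*0/(-5))*144 = (2*(-1/5)*0)*144 = 0*144 = 0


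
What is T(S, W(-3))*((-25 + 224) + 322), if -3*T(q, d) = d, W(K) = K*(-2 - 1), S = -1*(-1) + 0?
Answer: -1563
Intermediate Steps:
S = 1 (S = 1 + 0 = 1)
W(K) = -3*K (W(K) = K*(-3) = -3*K)
T(q, d) = -d/3
T(S, W(-3))*((-25 + 224) + 322) = (-(-1)*(-3))*((-25 + 224) + 322) = (-⅓*9)*(199 + 322) = -3*521 = -1563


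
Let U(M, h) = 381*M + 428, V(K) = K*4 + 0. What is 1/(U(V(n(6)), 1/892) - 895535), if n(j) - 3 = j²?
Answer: -1/835671 ≈ -1.1966e-6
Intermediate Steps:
n(j) = 3 + j²
V(K) = 4*K (V(K) = 4*K + 0 = 4*K)
U(M, h) = 428 + 381*M
1/(U(V(n(6)), 1/892) - 895535) = 1/((428 + 381*(4*(3 + 6²))) - 895535) = 1/((428 + 381*(4*(3 + 36))) - 895535) = 1/((428 + 381*(4*39)) - 895535) = 1/((428 + 381*156) - 895535) = 1/((428 + 59436) - 895535) = 1/(59864 - 895535) = 1/(-835671) = -1/835671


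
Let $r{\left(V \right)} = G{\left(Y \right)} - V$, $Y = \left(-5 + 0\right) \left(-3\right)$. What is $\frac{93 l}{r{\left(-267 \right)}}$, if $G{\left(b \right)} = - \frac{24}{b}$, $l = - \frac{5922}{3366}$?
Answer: $- \frac{152985}{248149} \approx -0.6165$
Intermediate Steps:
$Y = 15$ ($Y = \left(-5\right) \left(-3\right) = 15$)
$l = - \frac{329}{187}$ ($l = \left(-5922\right) \frac{1}{3366} = - \frac{329}{187} \approx -1.7594$)
$r{\left(V \right)} = - \frac{8}{5} - V$ ($r{\left(V \right)} = - \frac{24}{15} - V = \left(-24\right) \frac{1}{15} - V = - \frac{8}{5} - V$)
$\frac{93 l}{r{\left(-267 \right)}} = \frac{93 \left(- \frac{329}{187}\right)}{- \frac{8}{5} - -267} = - \frac{30597}{187 \left(- \frac{8}{5} + 267\right)} = - \frac{30597}{187 \cdot \frac{1327}{5}} = \left(- \frac{30597}{187}\right) \frac{5}{1327} = - \frac{152985}{248149}$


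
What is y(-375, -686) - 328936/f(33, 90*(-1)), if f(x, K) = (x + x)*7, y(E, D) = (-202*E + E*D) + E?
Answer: 76671907/231 ≈ 3.3191e+5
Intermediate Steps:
y(E, D) = -201*E + D*E (y(E, D) = (-202*E + D*E) + E = -201*E + D*E)
f(x, K) = 14*x (f(x, K) = (2*x)*7 = 14*x)
y(-375, -686) - 328936/f(33, 90*(-1)) = -375*(-201 - 686) - 328936/(14*33) = -375*(-887) - 328936/462 = 332625 - 328936/462 = 332625 - 1*164468/231 = 332625 - 164468/231 = 76671907/231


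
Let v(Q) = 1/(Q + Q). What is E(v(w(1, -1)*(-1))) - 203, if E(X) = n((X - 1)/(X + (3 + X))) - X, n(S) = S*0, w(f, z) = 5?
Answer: -2029/10 ≈ -202.90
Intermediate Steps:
v(Q) = 1/(2*Q)
n(S) = 0
E(X) = -X (E(X) = 0 - X = -X)
E(v(w(1, -1)*(-1))) - 203 = -1/(2*(5*(-1))) - 203 = -1/(2*(-5)) - 203 = -(-1)/(2*5) - 203 = -1*(-1/10) - 203 = 1/10 - 203 = -2029/10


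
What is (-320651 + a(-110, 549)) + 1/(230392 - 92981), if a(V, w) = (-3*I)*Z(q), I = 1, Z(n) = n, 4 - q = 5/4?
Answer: -176248432803/549644 ≈ -3.2066e+5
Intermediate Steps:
q = 11/4 (q = 4 - 5/4 = 11/4 ≈ 2.7500)
a(V, w) = -33/4 (a(V, w) = -3*1*(11/4) = -3*11/4 = -33/4)
(-320651 + a(-110, 549)) + 1/(230392 - 92981) = (-320651 - 33/4) + 1/(230392 - 92981) = -1282637/4 + 1/137411 = -176248432803/549644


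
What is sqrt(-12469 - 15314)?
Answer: 63*I*sqrt(7) ≈ 166.68*I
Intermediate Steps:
sqrt(-12469 - 15314) = sqrt(-27783) = 63*I*sqrt(7)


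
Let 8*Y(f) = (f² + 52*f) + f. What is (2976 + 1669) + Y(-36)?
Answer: 9137/2 ≈ 4568.5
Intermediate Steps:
Y(f) = f²/8 + 53*f/8 (Y(f) = ((f² + 52*f) + f)/8 = (f² + 53*f)/8 = f²/8 + 53*f/8)
(2976 + 1669) + Y(-36) = (2976 + 1669) + (⅛)*(-36)*(53 - 36) = 4645 + (⅛)*(-36)*17 = 4645 - 153/2 = 9137/2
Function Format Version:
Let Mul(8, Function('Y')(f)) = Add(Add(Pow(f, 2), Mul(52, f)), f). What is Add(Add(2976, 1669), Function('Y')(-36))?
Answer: Rational(9137, 2) ≈ 4568.5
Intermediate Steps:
Function('Y')(f) = Add(Mul(Rational(1, 8), Pow(f, 2)), Mul(Rational(53, 8), f)) (Function('Y')(f) = Mul(Rational(1, 8), Add(Add(Pow(f, 2), Mul(52, f)), f)) = Mul(Rational(1, 8), Add(Pow(f, 2), Mul(53, f))) = Add(Mul(Rational(1, 8), Pow(f, 2)), Mul(Rational(53, 8), f)))
Add(Add(2976, 1669), Function('Y')(-36)) = Add(Add(2976, 1669), Mul(Rational(1, 8), -36, Add(53, -36))) = Add(4645, Mul(Rational(1, 8), -36, 17)) = Add(4645, Rational(-153, 2)) = Rational(9137, 2)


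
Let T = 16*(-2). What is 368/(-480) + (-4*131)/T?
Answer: 1873/120 ≈ 15.608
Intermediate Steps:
T = -32
368/(-480) + (-4*131)/T = 368/(-480) - 4*131/(-32) = 368*(-1/480) - 524*(-1/32) = -23/30 + 131/8 = 1873/120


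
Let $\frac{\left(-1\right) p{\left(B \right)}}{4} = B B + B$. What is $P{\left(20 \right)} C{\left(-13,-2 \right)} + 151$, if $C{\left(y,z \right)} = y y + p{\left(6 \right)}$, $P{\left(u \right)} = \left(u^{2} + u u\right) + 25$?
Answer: $976$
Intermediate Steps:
$P{\left(u \right)} = 25 + 2 u^{2}$ ($P{\left(u \right)} = \left(u^{2} + u^{2}\right) + 25 = 2 u^{2} + 25 = 25 + 2 u^{2}$)
$p{\left(B \right)} = - 4 B - 4 B^{2}$ ($p{\left(B \right)} = - 4 \left(B B + B\right) = - 4 \left(B^{2} + B\right) = - 4 \left(B + B^{2}\right) = - 4 B - 4 B^{2}$)
$C{\left(y,z \right)} = -168 + y^{2}$ ($C{\left(y,z \right)} = y y - 24 \left(1 + 6\right) = y^{2} - 24 \cdot 7 = y^{2} - 168 = -168 + y^{2}$)
$P{\left(20 \right)} C{\left(-13,-2 \right)} + 151 = \left(25 + 2 \cdot 20^{2}\right) \left(-168 + \left(-13\right)^{2}\right) + 151 = \left(25 + 2 \cdot 400\right) \left(-168 + 169\right) + 151 = \left(25 + 800\right) 1 + 151 = 825 \cdot 1 + 151 = 825 + 151 = 976$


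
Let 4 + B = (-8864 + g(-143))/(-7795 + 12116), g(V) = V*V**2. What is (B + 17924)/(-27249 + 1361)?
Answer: -74499249/111862048 ≈ -0.66599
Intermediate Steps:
g(V) = V**3
B = -2950355/4321 (B = -4 + (-8864 + (-143)**3)/(-7795 + 12116) = -4 + (-8864 - 2924207)/4321 = -4 - 2933071*1/4321 = -4 - 2933071/4321 = -2950355/4321 ≈ -682.79)
(B + 17924)/(-27249 + 1361) = (-2950355/4321 + 17924)/(-27249 + 1361) = (74499249/4321)/(-25888) = (74499249/4321)*(-1/25888) = -74499249/111862048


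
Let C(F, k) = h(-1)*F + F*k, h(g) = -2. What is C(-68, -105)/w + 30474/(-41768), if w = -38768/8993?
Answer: -42721715629/25300966 ≈ -1688.5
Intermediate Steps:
C(F, k) = -2*F + F*k
w = -38768/8993 (w = -38768*1/8993 = -38768/8993 ≈ -4.3109)
C(-68, -105)/w + 30474/(-41768) = (-68*(-2 - 105))/(-38768/8993) + 30474/(-41768) = -68*(-107)*(-8993/38768) + 30474*(-1/41768) = 7276*(-8993/38768) - 15237/20884 = -16358267/9692 - 15237/20884 = -42721715629/25300966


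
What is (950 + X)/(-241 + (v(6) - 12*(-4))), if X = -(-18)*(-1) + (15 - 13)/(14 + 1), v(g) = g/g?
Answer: -6991/1440 ≈ -4.8549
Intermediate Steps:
v(g) = 1
X = -268/15 (X = -18*1 + 2/15 = -18 + 2*(1/15) = -18 + 2/15 = -268/15 ≈ -17.867)
(950 + X)/(-241 + (v(6) - 12*(-4))) = (950 - 268/15)/(-241 + (1 - 12*(-4))) = 13982/(15*(-241 + (1 + 48))) = 13982/(15*(-241 + 49)) = (13982/15)/(-192) = (13982/15)*(-1/192) = -6991/1440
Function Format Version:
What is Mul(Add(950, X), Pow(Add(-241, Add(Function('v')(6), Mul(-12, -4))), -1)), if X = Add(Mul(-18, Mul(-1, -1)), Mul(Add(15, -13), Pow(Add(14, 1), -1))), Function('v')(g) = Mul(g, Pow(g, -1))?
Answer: Rational(-6991, 1440) ≈ -4.8549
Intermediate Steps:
Function('v')(g) = 1
X = Rational(-268, 15) (X = Add(Mul(-18, 1), Mul(2, Pow(15, -1))) = Add(-18, Mul(2, Rational(1, 15))) = Add(-18, Rational(2, 15)) = Rational(-268, 15) ≈ -17.867)
Mul(Add(950, X), Pow(Add(-241, Add(Function('v')(6), Mul(-12, -4))), -1)) = Mul(Add(950, Rational(-268, 15)), Pow(Add(-241, Add(1, Mul(-12, -4))), -1)) = Mul(Rational(13982, 15), Pow(Add(-241, Add(1, 48)), -1)) = Mul(Rational(13982, 15), Pow(Add(-241, 49), -1)) = Mul(Rational(13982, 15), Pow(-192, -1)) = Mul(Rational(13982, 15), Rational(-1, 192)) = Rational(-6991, 1440)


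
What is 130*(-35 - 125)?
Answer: -20800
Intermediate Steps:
130*(-35 - 125) = 130*(-160) = -20800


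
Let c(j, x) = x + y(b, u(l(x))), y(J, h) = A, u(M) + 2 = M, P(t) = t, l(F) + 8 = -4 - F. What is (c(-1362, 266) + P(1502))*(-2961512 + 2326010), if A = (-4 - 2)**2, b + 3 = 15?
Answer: -1146445608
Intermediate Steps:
l(F) = -12 - F (l(F) = -8 + (-4 - F) = -12 - F)
b = 12 (b = -3 + 15 = 12)
u(M) = -2 + M
A = 36 (A = (-6)**2 = 36)
y(J, h) = 36
c(j, x) = 36 + x (c(j, x) = x + 36 = 36 + x)
(c(-1362, 266) + P(1502))*(-2961512 + 2326010) = ((36 + 266) + 1502)*(-2961512 + 2326010) = (302 + 1502)*(-635502) = 1804*(-635502) = -1146445608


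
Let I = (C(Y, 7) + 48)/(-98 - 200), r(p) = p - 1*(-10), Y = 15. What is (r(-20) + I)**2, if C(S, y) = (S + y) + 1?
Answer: 9308601/88804 ≈ 104.82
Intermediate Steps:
r(p) = 10 + p (r(p) = p + 10 = 10 + p)
C(S, y) = 1 + S + y
I = -71/298 (I = ((1 + 15 + 7) + 48)/(-98 - 200) = (23 + 48)/(-298) = 71*(-1/298) = -71/298 ≈ -0.23826)
(r(-20) + I)**2 = ((10 - 20) - 71/298)**2 = (-10 - 71/298)**2 = (-3051/298)**2 = 9308601/88804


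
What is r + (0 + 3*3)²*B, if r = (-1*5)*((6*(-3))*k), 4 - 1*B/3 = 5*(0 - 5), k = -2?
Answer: 6867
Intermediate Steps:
B = 87 (B = 12 - 15*(0 - 5) = 12 - 15*(-5) = 12 - 3*(-25) = 12 + 75 = 87)
r = -180 (r = (-1*5)*((6*(-3))*(-2)) = -(-90)*(-2) = -5*36 = -180)
r + (0 + 3*3)²*B = -180 + (0 + 3*3)²*87 = -180 + (0 + 9)²*87 = -180 + 9²*87 = -180 + 81*87 = -180 + 7047 = 6867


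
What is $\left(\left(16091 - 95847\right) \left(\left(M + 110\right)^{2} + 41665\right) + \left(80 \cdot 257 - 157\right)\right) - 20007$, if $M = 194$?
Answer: $-10693763840$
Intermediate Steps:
$\left(\left(16091 - 95847\right) \left(\left(M + 110\right)^{2} + 41665\right) + \left(80 \cdot 257 - 157\right)\right) - 20007 = \left(\left(16091 - 95847\right) \left(\left(194 + 110\right)^{2} + 41665\right) + \left(80 \cdot 257 - 157\right)\right) - 20007 = \left(- 79756 \left(304^{2} + 41665\right) + \left(20560 - 157\right)\right) - 20007 = \left(- 79756 \left(92416 + 41665\right) + 20403\right) - 20007 = \left(\left(-79756\right) 134081 + 20403\right) - 20007 = \left(-10693764236 + 20403\right) - 20007 = -10693743833 - 20007 = -10693763840$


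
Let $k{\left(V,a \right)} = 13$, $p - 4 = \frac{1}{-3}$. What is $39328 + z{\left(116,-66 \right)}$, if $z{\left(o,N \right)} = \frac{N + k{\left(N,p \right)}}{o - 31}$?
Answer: $\frac{3342827}{85} \approx 39327.0$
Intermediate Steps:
$p = \frac{11}{3}$ ($p = 4 + \frac{1}{-3} = 4 - \frac{1}{3} = \frac{11}{3} \approx 3.6667$)
$z{\left(o,N \right)} = \frac{13 + N}{-31 + o}$ ($z{\left(o,N \right)} = \frac{N + 13}{o - 31} = \frac{13 + N}{-31 + o}$)
$39328 + z{\left(116,-66 \right)} = 39328 + \frac{13 - 66}{-31 + 116} = 39328 + \frac{1}{85} \left(-53\right) = 39328 - \frac{53}{85} = \frac{3342827}{85}$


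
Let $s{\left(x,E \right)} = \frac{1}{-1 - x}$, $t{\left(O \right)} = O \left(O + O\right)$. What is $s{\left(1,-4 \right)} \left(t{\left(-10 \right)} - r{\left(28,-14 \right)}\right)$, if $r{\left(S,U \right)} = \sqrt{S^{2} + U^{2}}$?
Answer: $-100 + 7 \sqrt{5} \approx -84.348$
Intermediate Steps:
$t{\left(O \right)} = 2 O^{2}$ ($t{\left(O \right)} = O 2 O = 2 O^{2}$)
$s{\left(1,-4 \right)} \left(t{\left(-10 \right)} - r{\left(28,-14 \right)}\right) = - \frac{1}{1 + 1} \left(2 \left(-10\right)^{2} - \sqrt{28^{2} + \left(-14\right)^{2}}\right) = - \frac{1}{2} \left(2 \cdot 100 - \sqrt{784 + 196}\right) = \left(-1\right) \frac{1}{2} \left(200 - \sqrt{980}\right) = - \frac{200 - 14 \sqrt{5}}{2} = -100 + 7 \sqrt{5}$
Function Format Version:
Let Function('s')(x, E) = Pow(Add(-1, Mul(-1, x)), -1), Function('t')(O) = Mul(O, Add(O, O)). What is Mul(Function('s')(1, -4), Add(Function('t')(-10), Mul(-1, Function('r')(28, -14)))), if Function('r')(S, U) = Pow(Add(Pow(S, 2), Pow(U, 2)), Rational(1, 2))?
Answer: Add(-100, Mul(7, Pow(5, Rational(1, 2)))) ≈ -84.348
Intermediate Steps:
Function('t')(O) = Mul(2, Pow(O, 2)) (Function('t')(O) = Mul(O, Mul(2, O)) = Mul(2, Pow(O, 2)))
Mul(Function('s')(1, -4), Add(Function('t')(-10), Mul(-1, Function('r')(28, -14)))) = Mul(Mul(-1, Pow(Add(1, 1), -1)), Add(Mul(2, Pow(-10, 2)), Mul(-1, Pow(Add(Pow(28, 2), Pow(-14, 2)), Rational(1, 2))))) = Mul(Mul(-1, Pow(2, -1)), Add(Mul(2, 100), Mul(-1, Pow(Add(784, 196), Rational(1, 2))))) = Mul(Mul(-1, Rational(1, 2)), Add(200, Mul(-1, Pow(980, Rational(1, 2))))) = Mul(Rational(-1, 2), Add(200, Mul(-1, Mul(14, Pow(5, Rational(1, 2)))))) = Mul(Rational(-1, 2), Add(200, Mul(-14, Pow(5, Rational(1, 2))))) = Add(-100, Mul(7, Pow(5, Rational(1, 2))))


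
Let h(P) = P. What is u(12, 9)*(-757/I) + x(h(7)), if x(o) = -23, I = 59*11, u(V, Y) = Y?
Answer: -21740/649 ≈ -33.498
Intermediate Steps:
I = 649
u(12, 9)*(-757/I) + x(h(7)) = 9*(-757/649) - 23 = -6813/649 - 23 = -21740/649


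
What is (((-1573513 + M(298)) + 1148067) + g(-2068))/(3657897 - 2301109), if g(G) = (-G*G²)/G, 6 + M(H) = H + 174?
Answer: -1175401/339197 ≈ -3.4652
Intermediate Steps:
M(H) = 168 + H (M(H) = -6 + (H + 174) = -6 + (174 + H) = 168 + H)
g(G) = -G² (g(G) = (-G³)/G = -G²)
(((-1573513 + M(298)) + 1148067) + g(-2068))/(3657897 - 2301109) = (((-1573513 + (168 + 298)) + 1148067) - 1*(-2068)²)/(3657897 - 2301109) = (((-1573513 + 466) + 1148067) - 1*4276624)/1356788 = ((-1573047 + 1148067) - 4276624)*(1/1356788) = (-424980 - 4276624)*(1/1356788) = -4701604*1/1356788 = -1175401/339197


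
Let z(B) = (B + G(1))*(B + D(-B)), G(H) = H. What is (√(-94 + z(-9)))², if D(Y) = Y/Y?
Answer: -30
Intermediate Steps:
D(Y) = 1
z(B) = (1 + B)² (z(B) = (B + 1)*(B + 1) = (1 + B)*(1 + B) = (1 + B)²)
(√(-94 + z(-9)))² = (√(-94 + (1 + (-9)² + 2*(-9))))² = (√(-94 + (1 + 81 - 18)))² = (√(-94 + 64))² = (√(-30))² = (I*√30)² = -30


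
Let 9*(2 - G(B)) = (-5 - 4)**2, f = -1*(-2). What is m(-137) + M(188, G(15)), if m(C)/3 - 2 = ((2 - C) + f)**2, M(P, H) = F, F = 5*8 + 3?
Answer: 59692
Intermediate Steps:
f = 2
F = 43 (F = 40 + 3 = 43)
G(B) = -7 (G(B) = 2 - (-5 - 4)**2/9 = 2 - 1/9*(-9)**2 = 2 - 1/9*81 = 2 - 9 = -7)
M(P, H) = 43
m(C) = 6 + 3*(4 - C)**2 (m(C) = 6 + 3*((2 - C) + 2)**2 = 6 + 3*(4 - C)**2)
m(-137) + M(188, G(15)) = (6 + 3*(4 - 1*(-137))**2) + 43 = (6 + 3*(4 + 137)**2) + 43 = (6 + 3*141**2) + 43 = (6 + 3*19881) + 43 = (6 + 59643) + 43 = 59649 + 43 = 59692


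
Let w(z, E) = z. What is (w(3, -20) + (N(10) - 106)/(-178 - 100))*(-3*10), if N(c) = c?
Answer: -13950/139 ≈ -100.36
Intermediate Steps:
(w(3, -20) + (N(10) - 106)/(-178 - 100))*(-3*10) = (3 + (10 - 106)/(-178 - 100))*(-3*10) = (3 - 96/(-278))*(-30) = (3 - 96*(-1/278))*(-30) = (3 + 48/139)*(-30) = (465/139)*(-30) = -13950/139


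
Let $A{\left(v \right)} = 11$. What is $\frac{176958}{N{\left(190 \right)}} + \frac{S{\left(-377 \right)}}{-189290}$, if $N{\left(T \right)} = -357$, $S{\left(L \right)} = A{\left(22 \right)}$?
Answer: $- \frac{11165461249}{22525510} \approx -495.68$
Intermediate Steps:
$S{\left(L \right)} = 11$
$\frac{176958}{N{\left(190 \right)}} + \frac{S{\left(-377 \right)}}{-189290} = \frac{176958}{-357} + \frac{11}{-189290} = 176958 \left(- \frac{1}{357}\right) + 11 \left(- \frac{1}{189290}\right) = - \frac{58986}{119} - \frac{11}{189290} = - \frac{11165461249}{22525510}$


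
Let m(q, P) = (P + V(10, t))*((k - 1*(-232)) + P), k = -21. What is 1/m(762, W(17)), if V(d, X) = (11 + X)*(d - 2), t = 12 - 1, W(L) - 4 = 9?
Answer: 1/42336 ≈ 2.3621e-5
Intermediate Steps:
W(L) = 13 (W(L) = 4 + 9 = 13)
t = 11
V(d, X) = (-2 + d)*(11 + X) (V(d, X) = (11 + X)*(-2 + d) = (-2 + d)*(11 + X))
m(q, P) = (176 + P)*(211 + P) (m(q, P) = (P + (-22 - 2*11 + 11*10 + 11*10))*((-21 - 1*(-232)) + P) = (P + (-22 - 22 + 110 + 110))*((-21 + 232) + P) = (P + 176)*(211 + P) = (176 + P)*(211 + P))
1/m(762, W(17)) = 1/(37136 + 13**2 + 387*13) = 1/(37136 + 169 + 5031) = 1/42336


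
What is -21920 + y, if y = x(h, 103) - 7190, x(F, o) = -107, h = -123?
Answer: -29217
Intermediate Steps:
y = -7297 (y = -107 - 7190 = -7297)
-21920 + y = -21920 - 7297 = -29217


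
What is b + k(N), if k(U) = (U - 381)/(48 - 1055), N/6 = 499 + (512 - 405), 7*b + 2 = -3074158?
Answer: -3095701905/7049 ≈ -4.3917e+5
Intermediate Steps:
b = -3074160/7 (b = -2/7 + (⅐)*(-3074158) = -2/7 - 3074158/7 = -3074160/7 ≈ -4.3917e+5)
N = 3636 (N = 6*(499 + (512 - 405)) = 6*(499 + 107) = 6*606 = 3636)
k(U) = 381/1007 - U/1007 (k(U) = (-381 + U)/(-1007) = (-381 + U)*(-1/1007) = 381/1007 - U/1007)
b + k(N) = -3074160/7 + (381/1007 - 1/1007*3636) = -3074160/7 + (381/1007 - 3636/1007) = -3074160/7 - 3255/1007 = -3095701905/7049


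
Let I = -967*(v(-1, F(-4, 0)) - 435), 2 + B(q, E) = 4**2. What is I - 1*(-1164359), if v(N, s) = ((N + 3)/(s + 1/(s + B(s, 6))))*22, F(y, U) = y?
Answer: 62240636/39 ≈ 1.5959e+6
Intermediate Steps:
B(q, E) = 14 (B(q, E) = -2 + 4**2 = -2 + 16 = 14)
v(N, s) = 22*(3 + N)/(s + 1/(14 + s)) (v(N, s) = ((N + 3)/(s + 1/(s + 14)))*22 = ((3 + N)/(s + 1/(14 + s)))*22 = 22*(3 + N)/(s + 1/(14 + s)))
I = 16830635/39 (I = -967*(22*(42 + 3*(-4) + 14*(-1) - 1*(-4))/(1 + (-4)**2 + 14*(-4)) - 435) = -967*(22*(42 - 12 - 14 + 4)/(1 + 16 - 56) - 435) = -967*(22*20/(-39) - 435) = -967*(22*(-1/39)*20 - 435) = -967*(-440/39 - 435) = -967*(-17405/39) = 16830635/39 ≈ 4.3155e+5)
I - 1*(-1164359) = 16830635/39 - 1*(-1164359) = 16830635/39 + 1164359 = 62240636/39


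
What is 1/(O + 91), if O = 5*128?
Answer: 1/731 ≈ 0.0013680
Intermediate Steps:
O = 640
1/(O + 91) = 1/(640 + 91) = 1/731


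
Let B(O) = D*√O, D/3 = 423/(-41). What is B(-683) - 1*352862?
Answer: -352862 - 1269*I*√683/41 ≈ -3.5286e+5 - 808.89*I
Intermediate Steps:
D = -1269/41 (D = 3*(423/(-41)) = 3*(423*(-1/41)) = 3*(-423/41) = -1269/41 ≈ -30.951)
B(O) = -1269*√O/41
B(-683) - 1*352862 = -1269*I*√683/41 - 1*352862 = -1269*I*√683/41 - 352862 = -352862 - 1269*I*√683/41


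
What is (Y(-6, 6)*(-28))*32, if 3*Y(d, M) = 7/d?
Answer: 3136/9 ≈ 348.44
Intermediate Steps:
Y(d, M) = 7/(3*d) (Y(d, M) = (7/d)/3 = 7/(3*d))
(Y(-6, 6)*(-28))*32 = (((7/3)/(-6))*(-28))*32 = (((7/3)*(-⅙))*(-28))*32 = -7/18*(-28)*32 = (98/9)*32 = 3136/9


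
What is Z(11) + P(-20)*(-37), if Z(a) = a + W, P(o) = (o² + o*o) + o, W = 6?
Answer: -28843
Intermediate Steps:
P(o) = o + 2*o² (P(o) = (o² + o²) + o = 2*o² + o = o + 2*o²)
Z(a) = 6 + a (Z(a) = a + 6 = 6 + a)
Z(11) + P(-20)*(-37) = (6 + 11) - 20*(1 + 2*(-20))*(-37) = 17 - 20*(1 - 40)*(-37) = 17 - 20*(-39)*(-37) = 17 + 780*(-37) = 17 - 28860 = -28843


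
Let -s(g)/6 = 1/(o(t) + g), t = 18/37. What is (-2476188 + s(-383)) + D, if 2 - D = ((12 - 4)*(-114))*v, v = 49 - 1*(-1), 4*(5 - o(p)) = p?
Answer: -22670075474/9327 ≈ -2.4306e+6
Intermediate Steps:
t = 18/37 (t = 18*(1/37) = 18/37 ≈ 0.48649)
o(p) = 5 - p/4
v = 50 (v = 49 + 1 = 50)
s(g) = -6/(361/74 + g) (s(g) = -6/((5 - ¼*18/37) + g) = -6/((5 - 9/74) + g) = -6/(361/74 + g))
D = 45602 (D = 2 - (12 - 4)*(-114)*50 = 2 - 8*(-114)*50 = 2 - (-912)*50 = 2 - 1*(-45600) = 2 + 45600 = 45602)
(-2476188 + s(-383)) + D = (-2476188 - 444/(361 + 74*(-383))) + 45602 = (-2476188 - 444/(361 - 28342)) + 45602 = (-2476188 - 444/(-27981)) + 45602 = (-2476188 - 444*(-1/27981)) + 45602 = (-2476188 + 148/9327) + 45602 = -23095405328/9327 + 45602 = -22670075474/9327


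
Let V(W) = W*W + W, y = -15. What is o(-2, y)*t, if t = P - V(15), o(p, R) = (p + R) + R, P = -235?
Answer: 15200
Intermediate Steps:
o(p, R) = p + 2*R (o(p, R) = (R + p) + R = p + 2*R)
V(W) = W + W**2 (V(W) = W**2 + W = W + W**2)
t = -475 (t = -235 - 15*(1 + 15) = -235 - 15*16 = -235 - 1*240 = -235 - 240 = -475)
o(-2, y)*t = (-2 + 2*(-15))*(-475) = (-2 - 30)*(-475) = -32*(-475) = 15200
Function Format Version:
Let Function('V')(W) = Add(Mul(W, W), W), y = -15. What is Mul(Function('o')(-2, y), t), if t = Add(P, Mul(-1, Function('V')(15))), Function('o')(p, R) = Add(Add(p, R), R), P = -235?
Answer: 15200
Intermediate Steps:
Function('o')(p, R) = Add(p, Mul(2, R)) (Function('o')(p, R) = Add(Add(R, p), R) = Add(p, Mul(2, R)))
Function('V')(W) = Add(W, Pow(W, 2)) (Function('V')(W) = Add(Pow(W, 2), W) = Add(W, Pow(W, 2)))
t = -475 (t = Add(-235, Mul(-1, Mul(15, Add(1, 15)))) = Add(-235, Mul(-1, Mul(15, 16))) = Add(-235, Mul(-1, 240)) = Add(-235, -240) = -475)
Mul(Function('o')(-2, y), t) = Mul(Add(-2, Mul(2, -15)), -475) = Mul(Add(-2, -30), -475) = Mul(-32, -475) = 15200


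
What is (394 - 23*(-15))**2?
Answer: 546121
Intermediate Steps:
(394 - 23*(-15))**2 = (394 + 345)**2 = 739**2 = 546121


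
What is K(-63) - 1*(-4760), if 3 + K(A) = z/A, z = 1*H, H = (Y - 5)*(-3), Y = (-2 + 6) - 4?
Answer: 99892/21 ≈ 4756.8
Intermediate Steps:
Y = 0 (Y = 4 - 4 = 0)
H = 15 (H = (0 - 5)*(-3) = -5*(-3) = 15)
z = 15 (z = 1*15 = 15)
K(A) = -3 + 15/A
K(-63) - 1*(-4760) = (-3 + 15/(-63)) - 1*(-4760) = (-3 + 15*(-1/63)) + 4760 = (-3 - 5/21) + 4760 = -68/21 + 4760 = 99892/21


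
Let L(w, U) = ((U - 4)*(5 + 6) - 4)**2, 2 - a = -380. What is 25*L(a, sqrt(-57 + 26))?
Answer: -36175 - 26400*I*sqrt(31) ≈ -36175.0 - 1.4699e+5*I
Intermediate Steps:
a = 382 (a = 2 - 1*(-380) = 2 + 380 = 382)
L(w, U) = (-48 + 11*U)**2 (L(w, U) = ((-4 + U)*11 - 4)**2 = ((-44 + 11*U) - 4)**2 = (-48 + 11*U)**2)
25*L(a, sqrt(-57 + 26)) = 25*(-48 + 11*sqrt(-57 + 26))**2 = 25*(-48 + 11*sqrt(-31))**2 = 25*(-48 + 11*(I*sqrt(31)))**2 = 25*(-48 + 11*I*sqrt(31))**2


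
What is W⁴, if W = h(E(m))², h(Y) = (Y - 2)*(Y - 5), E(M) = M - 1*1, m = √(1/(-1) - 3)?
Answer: 39821774848 - 61320462336*I ≈ 3.9822e+10 - 6.132e+10*I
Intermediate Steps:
m = 2*I (m = √(-1 - 3) = √(-4) = 2*I ≈ 2.0*I)
E(M) = -1 + M (E(M) = M - 1 = -1 + M)
h(Y) = (-5 + Y)*(-2 + Y) (h(Y) = (-2 + Y)*(-5 + Y) = (-5 + Y)*(-2 + Y))
W = (17 + (-1 + 2*I)² - 14*I)² (W = (10 + (-1 + 2*I)² - 7*(-1 + 2*I))² = (10 + (-1 + 2*I)² + (7 - 14*I))² = (17 + (-1 + 2*I)² - 14*I)² ≈ -128.0 - 504.0*I)
W⁴ = (-128 - 504*I)⁴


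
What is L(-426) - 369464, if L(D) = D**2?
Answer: -187988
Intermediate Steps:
L(-426) - 369464 = (-426)**2 - 369464 = 181476 - 369464 = -187988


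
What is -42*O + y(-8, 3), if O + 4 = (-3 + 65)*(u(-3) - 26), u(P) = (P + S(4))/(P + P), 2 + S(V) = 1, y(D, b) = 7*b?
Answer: 66157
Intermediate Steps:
S(V) = -1 (S(V) = -2 + 1 = -1)
u(P) = (-1 + P)/(2*P) (u(P) = (P - 1)/(P + P) = (-1 + P)/((2*P)) = (-1 + P)*(1/(2*P)) = (-1 + P)/(2*P))
O = -4724/3 (O = -4 + (-3 + 65)*((1/2)*(-1 - 3)/(-3) - 26) = -4 + 62*((1/2)*(-1/3)*(-4) - 26) = -4 + 62*(2/3 - 26) = -4 + 62*(-76/3) = -4 - 4712/3 = -4724/3 ≈ -1574.7)
-42*O + y(-8, 3) = -42*(-4724/3) + 7*3 = 66136 + 21 = 66157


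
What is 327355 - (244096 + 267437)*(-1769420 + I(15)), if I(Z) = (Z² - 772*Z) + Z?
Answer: 910917832435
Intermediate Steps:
I(Z) = Z² - 771*Z
327355 - (244096 + 267437)*(-1769420 + I(15)) = 327355 - (244096 + 267437)*(-1769420 + 15*(-771 + 15)) = 327355 - 511533*(-1769420 + 15*(-756)) = 327355 - 511533*(-1769420 - 11340) = 327355 - 511533*(-1780760) = 327355 - 1*(-910917505080) = 327355 + 910917505080 = 910917832435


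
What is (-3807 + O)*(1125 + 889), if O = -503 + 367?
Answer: -7941202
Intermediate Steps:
O = -136
(-3807 + O)*(1125 + 889) = (-3807 - 136)*(1125 + 889) = -3943*2014 = -7941202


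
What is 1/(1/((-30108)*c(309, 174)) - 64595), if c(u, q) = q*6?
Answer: -31432752/2030398615441 ≈ -1.5481e-5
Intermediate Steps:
c(u, q) = 6*q
1/(1/((-30108)*c(309, 174)) - 64595) = 1/(1/((-30108)*((6*174))) - 64595) = 1/(-1/30108/1044 - 64595) = 1/(-1/30108*1/1044 - 64595) = 1/(-1/31432752 - 64595) = 1/(-2030398615441/31432752) = -31432752/2030398615441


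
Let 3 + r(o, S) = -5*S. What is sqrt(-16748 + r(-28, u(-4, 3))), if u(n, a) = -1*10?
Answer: I*sqrt(16701) ≈ 129.23*I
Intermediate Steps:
u(n, a) = -10
r(o, S) = -3 - 5*S
sqrt(-16748 + r(-28, u(-4, 3))) = sqrt(-16748 + (-3 - 5*(-10))) = sqrt(-16748 + (-3 + 50)) = sqrt(-16748 + 47) = sqrt(-16701) = I*sqrt(16701)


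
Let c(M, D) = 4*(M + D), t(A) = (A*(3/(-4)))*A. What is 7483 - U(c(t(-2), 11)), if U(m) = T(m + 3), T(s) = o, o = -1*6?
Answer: 7489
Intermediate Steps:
o = -6
t(A) = -3*A**2/4 (t(A) = (A*(3*(-1/4)))*A = (A*(-3/4))*A = (-3*A/4)*A = -3*A**2/4)
T(s) = -6
c(M, D) = 4*D + 4*M (c(M, D) = 4*(D + M) = 4*D + 4*M)
U(m) = -6
7483 - U(c(t(-2), 11)) = 7483 - 1*(-6) = 7483 + 6 = 7489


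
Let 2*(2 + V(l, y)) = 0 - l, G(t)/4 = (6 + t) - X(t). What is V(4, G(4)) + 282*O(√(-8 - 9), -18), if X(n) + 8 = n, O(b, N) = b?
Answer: -4 + 282*I*√17 ≈ -4.0 + 1162.7*I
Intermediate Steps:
X(n) = -8 + n
G(t) = 56 (G(t) = 4*((6 + t) - (-8 + t)) = 4*((6 + t) + (8 - t)) = 4*14 = 56)
V(l, y) = -2 - l/2 (V(l, y) = -2 + (0 - l)/2 = -2 + (-l)/2 = -2 - l/2)
V(4, G(4)) + 282*O(√(-8 - 9), -18) = (-2 - ½*4) + 282*√(-8 - 9) = (-2 - 2) + 282*√(-17) = -4 + 282*(I*√17) = -4 + 282*I*√17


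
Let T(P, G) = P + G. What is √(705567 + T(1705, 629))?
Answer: √707901 ≈ 841.37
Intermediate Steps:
T(P, G) = G + P
√(705567 + T(1705, 629)) = √(705567 + (629 + 1705)) = √(705567 + 2334) = √707901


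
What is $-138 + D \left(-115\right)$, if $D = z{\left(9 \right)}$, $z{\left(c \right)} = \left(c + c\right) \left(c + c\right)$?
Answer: $-37398$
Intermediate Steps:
$z{\left(c \right)} = 4 c^{2}$ ($z{\left(c \right)} = 2 c 2 c = 4 c^{2}$)
$D = 324$ ($D = 4 \cdot 9^{2} = 4 \cdot 81 = 324$)
$-138 + D \left(-115\right) = -138 + 324 \left(-115\right) = -138 - 37260 = -37398$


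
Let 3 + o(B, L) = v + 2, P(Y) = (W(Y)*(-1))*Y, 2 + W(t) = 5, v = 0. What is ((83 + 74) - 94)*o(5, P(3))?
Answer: -63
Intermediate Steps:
W(t) = 3 (W(t) = -2 + 5 = 3)
P(Y) = -3*Y (P(Y) = (3*(-1))*Y = -3*Y)
o(B, L) = -1 (o(B, L) = -3 + (0 + 2) = -3 + 2 = -1)
((83 + 74) - 94)*o(5, P(3)) = ((83 + 74) - 94)*(-1) = (157 - 94)*(-1) = 63*(-1) = -63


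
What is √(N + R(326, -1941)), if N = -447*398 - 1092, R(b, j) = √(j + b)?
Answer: √(-178998 + I*√1615) ≈ 0.047 + 423.08*I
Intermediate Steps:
R(b, j) = √(b + j)
N = -178998 (N = -177906 - 1092 = -178998)
√(N + R(326, -1941)) = √(-178998 + √(326 - 1941)) = √(-178998 + √(-1615)) = √(-178998 + I*√1615)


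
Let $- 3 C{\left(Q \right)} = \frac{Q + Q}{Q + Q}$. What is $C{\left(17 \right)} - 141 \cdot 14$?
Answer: $- \frac{5923}{3} \approx -1974.3$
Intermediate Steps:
$C{\left(Q \right)} = - \frac{1}{3}$ ($C{\left(Q \right)} = - \frac{\left(Q + Q\right) \frac{1}{Q + Q}}{3} = - \frac{2 Q \frac{1}{2 Q}}{3} = \left(- \frac{1}{3}\right) 1 = - \frac{1}{3}$)
$C{\left(17 \right)} - 141 \cdot 14 = - \frac{1}{3} - 141 \cdot 14 = - \frac{1}{3} - 1974 = - \frac{5923}{3}$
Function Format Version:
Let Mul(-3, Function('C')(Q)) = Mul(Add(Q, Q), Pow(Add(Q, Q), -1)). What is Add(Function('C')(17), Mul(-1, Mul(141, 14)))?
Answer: Rational(-5923, 3) ≈ -1974.3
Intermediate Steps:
Function('C')(Q) = Rational(-1, 3) (Function('C')(Q) = Mul(Rational(-1, 3), Mul(Add(Q, Q), Pow(Add(Q, Q), -1))) = Mul(Rational(-1, 3), Mul(Mul(2, Q), Pow(Mul(2, Q), -1))) = Mul(Rational(-1, 3), Mul(Mul(2, Q), Mul(Rational(1, 2), Pow(Q, -1)))) = Mul(Rational(-1, 3), 1) = Rational(-1, 3))
Add(Function('C')(17), Mul(-1, Mul(141, 14))) = Add(Rational(-1, 3), Mul(-1, Mul(141, 14))) = Add(Rational(-1, 3), Mul(-1, 1974)) = Add(Rational(-1, 3), -1974) = Rational(-5923, 3)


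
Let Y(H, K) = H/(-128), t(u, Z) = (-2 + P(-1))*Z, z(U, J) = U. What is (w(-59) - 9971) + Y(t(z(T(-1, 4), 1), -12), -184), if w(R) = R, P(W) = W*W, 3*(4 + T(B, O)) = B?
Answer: -320963/32 ≈ -10030.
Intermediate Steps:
T(B, O) = -4 + B/3
P(W) = W**2
t(u, Z) = -Z (t(u, Z) = (-2 + (-1)**2)*Z = (-2 + 1)*Z = -Z)
Y(H, K) = -H/128 (Y(H, K) = H*(-1/128) = -H/128)
(w(-59) - 9971) + Y(t(z(T(-1, 4), 1), -12), -184) = (-59 - 9971) - (-1)*(-12)/128 = -10030 - 1/128*12 = -10030 - 3/32 = -320963/32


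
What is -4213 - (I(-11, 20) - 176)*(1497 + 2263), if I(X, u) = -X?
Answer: 616187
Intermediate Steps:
-4213 - (I(-11, 20) - 176)*(1497 + 2263) = -4213 - (-1*(-11) - 176)*(1497 + 2263) = -4213 - (11 - 176)*3760 = -4213 - (-165)*3760 = -4213 - 1*(-620400) = -4213 + 620400 = 616187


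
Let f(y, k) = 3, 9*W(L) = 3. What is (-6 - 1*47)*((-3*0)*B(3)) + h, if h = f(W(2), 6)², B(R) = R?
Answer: 9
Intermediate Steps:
W(L) = ⅓ (W(L) = (⅑)*3 = ⅓)
h = 9 (h = 3² = 9)
(-6 - 1*47)*((-3*0)*B(3)) + h = (-6 - 1*47)*(-3*0*3) + 9 = (-6 - 47)*(0*3) + 9 = -53*0 + 9 = 0 + 9 = 9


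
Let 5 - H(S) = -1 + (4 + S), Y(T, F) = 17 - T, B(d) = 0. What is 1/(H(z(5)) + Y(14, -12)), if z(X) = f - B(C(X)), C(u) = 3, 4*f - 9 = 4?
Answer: 4/7 ≈ 0.57143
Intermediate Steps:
f = 13/4 (f = 9/4 + (¼)*4 = 9/4 + 1 = 13/4 ≈ 3.2500)
z(X) = 13/4 (z(X) = 13/4 - 1*0 = 13/4 + 0 = 13/4)
H(S) = 2 - S (H(S) = 5 - (-1 + (4 + S)) = 5 - (3 + S) = 5 + (-3 - S) = 2 - S)
1/(H(z(5)) + Y(14, -12)) = 1/((2 - 1*13/4) + (17 - 1*14)) = 1/((2 - 13/4) + (17 - 14)) = 1/(-5/4 + 3) = 1/(7/4) = 4/7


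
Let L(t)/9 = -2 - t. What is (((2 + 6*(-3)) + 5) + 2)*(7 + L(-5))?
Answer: -306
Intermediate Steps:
L(t) = -18 - 9*t (L(t) = 9*(-2 - t) = -18 - 9*t)
(((2 + 6*(-3)) + 5) + 2)*(7 + L(-5)) = (((2 + 6*(-3)) + 5) + 2)*(7 + (-18 - 9*(-5))) = (((2 - 18) + 5) + 2)*(7 + (-18 + 45)) = ((-16 + 5) + 2)*(7 + 27) = (-11 + 2)*34 = -9*34 = -306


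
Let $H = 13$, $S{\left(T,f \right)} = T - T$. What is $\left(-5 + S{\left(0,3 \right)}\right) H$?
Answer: $-65$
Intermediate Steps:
$S{\left(T,f \right)} = 0$
$\left(-5 + S{\left(0,3 \right)}\right) H = \left(-5 + 0\right) 13 = \left(-5\right) 13 = -65$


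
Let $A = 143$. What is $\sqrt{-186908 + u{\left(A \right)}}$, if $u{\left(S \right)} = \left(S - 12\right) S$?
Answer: $155 i \sqrt{7} \approx 410.09 i$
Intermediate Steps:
$u{\left(S \right)} = S \left(-12 + S\right)$ ($u{\left(S \right)} = \left(-12 + S\right) S = S \left(-12 + S\right)$)
$\sqrt{-186908 + u{\left(A \right)}} = \sqrt{-186908 + 143 \left(-12 + 143\right)} = \sqrt{-186908 + 143 \cdot 131} = \sqrt{-186908 + 18733} = \sqrt{-168175} = 155 i \sqrt{7}$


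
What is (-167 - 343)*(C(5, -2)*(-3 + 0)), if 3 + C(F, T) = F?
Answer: 3060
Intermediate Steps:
C(F, T) = -3 + F
(-167 - 343)*(C(5, -2)*(-3 + 0)) = (-167 - 343)*((-3 + 5)*(-3 + 0)) = -1020*(-3) = -510*(-6) = 3060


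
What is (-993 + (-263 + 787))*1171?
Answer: -549199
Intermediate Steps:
(-993 + (-263 + 787))*1171 = (-993 + 524)*1171 = -469*1171 = -549199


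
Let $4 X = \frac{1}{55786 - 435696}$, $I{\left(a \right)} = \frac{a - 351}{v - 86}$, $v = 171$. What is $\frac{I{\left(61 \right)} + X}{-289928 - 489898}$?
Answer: $\frac{88139137}{20145931304880} \approx 4.375 \cdot 10^{-6}$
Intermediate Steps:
$I{\left(a \right)} = - \frac{351}{85} + \frac{a}{85}$ ($I{\left(a \right)} = \frac{a - 351}{171 - 86} = \frac{-351 + a}{85} = \left(-351 + a\right) \frac{1}{85} = - \frac{351}{85} + \frac{a}{85}$)
$X = - \frac{1}{1519640}$ ($X = \frac{1}{4 \left(55786 - 435696\right)} = \frac{1}{4 \left(-379910\right)} = \frac{1}{4} \left(- \frac{1}{379910}\right) = - \frac{1}{1519640} \approx -6.5805 \cdot 10^{-7}$)
$\frac{I{\left(61 \right)} + X}{-289928 - 489898} = \frac{\left(- \frac{351}{85} + \frac{1}{85} \cdot 61\right) - \frac{1}{1519640}}{-289928 - 489898} = \frac{\left(- \frac{351}{85} + \frac{61}{85}\right) - \frac{1}{1519640}}{-779826} = \left(- \frac{58}{17} - \frac{1}{1519640}\right) \left(- \frac{1}{779826}\right) = \left(- \frac{88139137}{25833880}\right) \left(- \frac{1}{779826}\right) = \frac{88139137}{20145931304880}$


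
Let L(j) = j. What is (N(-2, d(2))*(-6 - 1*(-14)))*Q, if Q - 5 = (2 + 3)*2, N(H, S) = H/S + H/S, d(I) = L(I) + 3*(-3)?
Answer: 480/7 ≈ 68.571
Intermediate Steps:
d(I) = -9 + I (d(I) = I + 3*(-3) = I - 9 = -9 + I)
N(H, S) = 2*H/S
Q = 15 (Q = 5 + (2 + 3)*2 = 5 + 5*2 = 5 + 10 = 15)
(N(-2, d(2))*(-6 - 1*(-14)))*Q = ((2*(-2)/(-9 + 2))*(-6 - 1*(-14)))*15 = ((2*(-2)/(-7))*(-6 + 14))*15 = ((2*(-2)*(-1/7))*8)*15 = ((4/7)*8)*15 = (32/7)*15 = 480/7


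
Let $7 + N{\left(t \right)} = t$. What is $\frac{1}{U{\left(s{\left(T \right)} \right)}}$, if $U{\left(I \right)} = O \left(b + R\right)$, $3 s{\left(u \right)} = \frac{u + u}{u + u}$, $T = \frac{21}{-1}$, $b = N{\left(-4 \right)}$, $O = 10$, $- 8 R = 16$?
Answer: $- \frac{1}{130} \approx -0.0076923$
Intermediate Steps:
$N{\left(t \right)} = -7 + t$
$R = -2$ ($R = \left(- \frac{1}{8}\right) 16 = -2$)
$b = -11$ ($b = -7 - 4 = -11$)
$T = -21$ ($T = 21 \left(-1\right) = -21$)
$s{\left(u \right)} = \frac{1}{3}$ ($s{\left(u \right)} = \frac{\left(u + u\right) \frac{1}{u + u}}{3} = \frac{2 u \frac{1}{2 u}}{3} = \frac{1}{3} \cdot 1 = \frac{1}{3}$)
$U{\left(I \right)} = -130$ ($U{\left(I \right)} = 10 \left(-11 - 2\right) = 10 \left(-13\right) = -130$)
$\frac{1}{U{\left(s{\left(T \right)} \right)}} = \frac{1}{-130} = - \frac{1}{130}$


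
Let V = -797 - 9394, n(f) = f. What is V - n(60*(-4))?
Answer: -9951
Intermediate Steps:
V = -10191
V - n(60*(-4)) = -10191 - 60*(-4) = -10191 - 1*(-240) = -10191 + 240 = -9951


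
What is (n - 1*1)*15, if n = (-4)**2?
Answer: 225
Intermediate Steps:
n = 16
(n - 1*1)*15 = (16 - 1*1)*15 = (16 - 1)*15 = 15*15 = 225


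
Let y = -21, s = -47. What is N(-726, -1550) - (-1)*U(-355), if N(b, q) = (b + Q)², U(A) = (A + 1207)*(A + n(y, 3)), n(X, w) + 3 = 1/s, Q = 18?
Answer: 9222804/47 ≈ 1.9623e+5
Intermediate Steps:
n(X, w) = -142/47 (n(X, w) = -3 + 1/(-47) = -3 - 1/47 = -142/47)
U(A) = (1207 + A)*(-142/47 + A) (U(A) = (A + 1207)*(A - 142/47) = (1207 + A)*(-142/47 + A))
N(b, q) = (18 + b)² (N(b, q) = (b + 18)² = (18 + b)²)
N(-726, -1550) - (-1)*U(-355) = (18 - 726)² - (-1)*(-171394/47 + (-355)² + (56587/47)*(-355)) = (-708)² - (-1)*(-171394/47 + 126025 - 20088385/47) = 501264 - (-1)*(-14336604)/47 = 501264 - 1*14336604/47 = 501264 - 14336604/47 = 9222804/47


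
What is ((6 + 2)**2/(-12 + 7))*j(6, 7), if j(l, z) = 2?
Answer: -128/5 ≈ -25.600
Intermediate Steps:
((6 + 2)**2/(-12 + 7))*j(6, 7) = ((6 + 2)**2/(-12 + 7))*2 = (8**2/(-5))*2 = (64*(-1/5))*2 = -64/5*2 = -128/5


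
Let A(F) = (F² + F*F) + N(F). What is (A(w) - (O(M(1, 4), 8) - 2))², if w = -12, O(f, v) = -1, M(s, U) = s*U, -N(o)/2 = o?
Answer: 99225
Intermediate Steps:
N(o) = -2*o
M(s, U) = U*s
A(F) = -2*F + 2*F² (A(F) = (F² + F*F) - 2*F = (F² + F²) - 2*F = 2*F² - 2*F = -2*F + 2*F²)
(A(w) - (O(M(1, 4), 8) - 2))² = (2*(-12)*(-1 - 12) - (-1 - 2))² = (2*(-12)*(-13) - 1*(-3))² = (312 + 3)² = 315² = 99225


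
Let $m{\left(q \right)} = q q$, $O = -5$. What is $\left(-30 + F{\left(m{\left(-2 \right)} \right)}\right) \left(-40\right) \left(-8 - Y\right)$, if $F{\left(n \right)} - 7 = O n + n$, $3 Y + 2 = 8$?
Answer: $-15600$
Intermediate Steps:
$Y = 2$ ($Y = - \frac{2}{3} + \frac{1}{3} \cdot 8 = - \frac{2}{3} + \frac{8}{3} = 2$)
$m{\left(q \right)} = q^{2}$
$F{\left(n \right)} = 7 - 4 n$ ($F{\left(n \right)} = 7 + \left(- 5 n + n\right) = 7 - 4 n$)
$\left(-30 + F{\left(m{\left(-2 \right)} \right)}\right) \left(-40\right) \left(-8 - Y\right) = \left(-30 + \left(7 - 4 \left(-2\right)^{2}\right)\right) \left(-40\right) \left(-8 - 2\right) = \left(-30 + \left(7 - 16\right)\right) \left(-40\right) \left(-8 - 2\right) = \left(-30 + \left(7 - 16\right)\right) \left(-40\right) \left(-10\right) = \left(-30 - 9\right) \left(-40\right) \left(-10\right) = \left(-39\right) \left(-40\right) \left(-10\right) = 1560 \left(-10\right) = -15600$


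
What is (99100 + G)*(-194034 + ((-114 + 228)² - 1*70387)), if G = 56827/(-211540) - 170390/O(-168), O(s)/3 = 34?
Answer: -52855532266824055/2157708 ≈ -2.4496e+10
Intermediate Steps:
O(s) = 102 (O(s) = 3*34 = 102)
G = -18025048477/10788540 (G = 56827/(-211540) - 170390/102 = 56827*(-1/211540) - 170390*1/102 = -56827/211540 - 85195/51 = -18025048477/10788540 ≈ -1670.8)
(99100 + G)*(-194034 + ((-114 + 228)² - 1*70387)) = (99100 - 18025048477/10788540)*(-194034 + ((-114 + 228)² - 1*70387)) = 1051119265523*(-194034 + (114² - 70387))/10788540 = 1051119265523*(-194034 + (12996 - 70387))/10788540 = 1051119265523*(-194034 - 57391)/10788540 = (1051119265523/10788540)*(-251425) = -52855532266824055/2157708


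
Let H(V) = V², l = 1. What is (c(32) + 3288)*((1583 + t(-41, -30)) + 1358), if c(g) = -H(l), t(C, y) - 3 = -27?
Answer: 9588179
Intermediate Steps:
t(C, y) = -24 (t(C, y) = 3 - 27 = -24)
c(g) = -1 (c(g) = -1*1² = -1*1 = -1)
(c(32) + 3288)*((1583 + t(-41, -30)) + 1358) = (-1 + 3288)*((1583 - 24) + 1358) = 3287*(1559 + 1358) = 3287*2917 = 9588179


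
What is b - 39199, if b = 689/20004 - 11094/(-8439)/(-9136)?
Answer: -2518994909634571/64261769784 ≈ -39199.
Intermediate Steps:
b = 2204128445/64261769784 (b = 689*(1/20004) - 11094*(-1/8439)*(-1/9136) = 689/20004 + (3698/2813)*(-1/9136) = 689/20004 - 1849/12849784 = 2204128445/64261769784 ≈ 0.034299)
b - 39199 = 2204128445/64261769784 - 39199 = -2518994909634571/64261769784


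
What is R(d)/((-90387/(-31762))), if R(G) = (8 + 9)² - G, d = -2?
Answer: 3080914/30129 ≈ 102.26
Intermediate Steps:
R(G) = 289 - G (R(G) = 17² - G = 289 - G)
R(d)/((-90387/(-31762))) = (289 - 1*(-2))/((-90387/(-31762))) = (289 + 2)/((-90387*(-1/31762))) = 291/(90387/31762) = 291*(31762/90387) = 3080914/30129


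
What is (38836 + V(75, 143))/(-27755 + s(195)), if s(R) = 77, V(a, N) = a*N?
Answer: -49561/27678 ≈ -1.7906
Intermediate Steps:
V(a, N) = N*a
(38836 + V(75, 143))/(-27755 + s(195)) = (38836 + 143*75)/(-27755 + 77) = (38836 + 10725)/(-27678) = 49561*(-1/27678) = -49561/27678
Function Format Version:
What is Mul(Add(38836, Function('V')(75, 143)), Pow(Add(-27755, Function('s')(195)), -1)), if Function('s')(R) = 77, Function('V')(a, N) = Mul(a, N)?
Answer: Rational(-49561, 27678) ≈ -1.7906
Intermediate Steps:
Function('V')(a, N) = Mul(N, a)
Mul(Add(38836, Function('V')(75, 143)), Pow(Add(-27755, Function('s')(195)), -1)) = Mul(Add(38836, Mul(143, 75)), Pow(Add(-27755, 77), -1)) = Mul(Add(38836, 10725), Pow(-27678, -1)) = Mul(49561, Rational(-1, 27678)) = Rational(-49561, 27678)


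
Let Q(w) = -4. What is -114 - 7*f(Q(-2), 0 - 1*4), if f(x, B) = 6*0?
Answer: -114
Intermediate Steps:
f(x, B) = 0
-114 - 7*f(Q(-2), 0 - 1*4) = -114 - 7*0 = -114 + 0 = -114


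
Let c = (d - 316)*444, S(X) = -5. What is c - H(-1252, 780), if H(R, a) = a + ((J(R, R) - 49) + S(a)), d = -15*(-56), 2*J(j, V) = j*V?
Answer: -551822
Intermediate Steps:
J(j, V) = V*j/2 (J(j, V) = (j*V)/2 = (V*j)/2 = V*j/2)
d = 840
H(R, a) = -54 + a + R²/2 (H(R, a) = a + ((R*R/2 - 49) - 5) = a + ((R²/2 - 49) - 5) = a + ((-49 + R²/2) - 5) = a + (-54 + R²/2) = -54 + a + R²/2)
c = 232656 (c = (840 - 316)*444 = 524*444 = 232656)
c - H(-1252, 780) = 232656 - (-54 + 780 + (½)*(-1252)²) = 232656 - (-54 + 780 + (½)*1567504) = 232656 - (-54 + 780 + 783752) = 232656 - 1*784478 = 232656 - 784478 = -551822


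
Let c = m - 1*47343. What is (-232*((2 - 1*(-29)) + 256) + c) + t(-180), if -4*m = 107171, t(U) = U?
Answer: -563599/4 ≈ -1.4090e+5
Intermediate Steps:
m = -107171/4 (m = -¼*107171 = -107171/4 ≈ -26793.)
c = -296543/4 (c = -107171/4 - 1*47343 = -107171/4 - 47343 = -296543/4 ≈ -74136.)
(-232*((2 - 1*(-29)) + 256) + c) + t(-180) = (-232*((2 - 1*(-29)) + 256) - 296543/4) - 180 = (-232*((2 + 29) + 256) - 296543/4) - 180 = (-232*(31 + 256) - 296543/4) - 180 = (-232*287 - 296543/4) - 180 = (-66584 - 296543/4) - 180 = -562879/4 - 180 = -563599/4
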